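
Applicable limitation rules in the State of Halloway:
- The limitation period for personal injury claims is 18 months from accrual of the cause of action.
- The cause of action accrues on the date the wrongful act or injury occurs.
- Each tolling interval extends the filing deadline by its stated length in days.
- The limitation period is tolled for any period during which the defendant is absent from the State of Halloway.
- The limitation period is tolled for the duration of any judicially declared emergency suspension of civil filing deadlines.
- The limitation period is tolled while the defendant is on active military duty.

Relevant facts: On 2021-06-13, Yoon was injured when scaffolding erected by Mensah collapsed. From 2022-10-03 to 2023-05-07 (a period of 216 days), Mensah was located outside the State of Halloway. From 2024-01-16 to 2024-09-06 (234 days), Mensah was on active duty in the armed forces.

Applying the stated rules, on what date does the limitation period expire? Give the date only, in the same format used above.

The claim accrued on 2021-06-13, when the wrongful act occurred.
Adding the 18 months base period to 2021-06-13 gives a deadline of 2022-12-13, before any tolling.
The defendant's absence from the jurisdiction from 2022-10-03 to 2023-05-07 tolled the period for 216 days, extending the deadline to 2023-07-17.
The defendant's active military service starting 2024-01-16 came too late — the period had run on 2023-07-17 — and so does not extend the deadline.

2023-07-17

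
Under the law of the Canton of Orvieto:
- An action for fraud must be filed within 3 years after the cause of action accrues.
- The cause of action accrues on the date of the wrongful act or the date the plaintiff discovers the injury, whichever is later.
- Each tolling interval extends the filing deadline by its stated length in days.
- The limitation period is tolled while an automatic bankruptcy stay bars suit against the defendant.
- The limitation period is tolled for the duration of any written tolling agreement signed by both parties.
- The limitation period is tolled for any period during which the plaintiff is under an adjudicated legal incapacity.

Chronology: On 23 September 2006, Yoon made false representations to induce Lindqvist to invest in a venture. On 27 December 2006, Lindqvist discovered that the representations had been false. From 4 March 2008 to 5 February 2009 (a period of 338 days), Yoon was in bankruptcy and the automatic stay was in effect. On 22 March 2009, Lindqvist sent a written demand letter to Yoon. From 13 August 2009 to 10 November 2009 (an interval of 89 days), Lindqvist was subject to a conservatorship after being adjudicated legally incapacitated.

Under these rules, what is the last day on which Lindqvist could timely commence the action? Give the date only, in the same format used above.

Taking the later of the act (23 September 2006) and discovery (27 December 2006), the claim accrued on 27 December 2006.
The untolled deadline — 3 years after 27 December 2006 — is 27 December 2009.
Because the automatic bankruptcy stay ran from 4 March 2008 to 5 February 2009, the deadline is extended by 338 days to 30 November 2010.
Because the plaintiff's legal incapacity ran from 13 August 2009 to 10 November 2009, the deadline is extended by 89 days to 27 February 2011.
None of the other events listed affects the running of the period under the stated rules.

27 February 2011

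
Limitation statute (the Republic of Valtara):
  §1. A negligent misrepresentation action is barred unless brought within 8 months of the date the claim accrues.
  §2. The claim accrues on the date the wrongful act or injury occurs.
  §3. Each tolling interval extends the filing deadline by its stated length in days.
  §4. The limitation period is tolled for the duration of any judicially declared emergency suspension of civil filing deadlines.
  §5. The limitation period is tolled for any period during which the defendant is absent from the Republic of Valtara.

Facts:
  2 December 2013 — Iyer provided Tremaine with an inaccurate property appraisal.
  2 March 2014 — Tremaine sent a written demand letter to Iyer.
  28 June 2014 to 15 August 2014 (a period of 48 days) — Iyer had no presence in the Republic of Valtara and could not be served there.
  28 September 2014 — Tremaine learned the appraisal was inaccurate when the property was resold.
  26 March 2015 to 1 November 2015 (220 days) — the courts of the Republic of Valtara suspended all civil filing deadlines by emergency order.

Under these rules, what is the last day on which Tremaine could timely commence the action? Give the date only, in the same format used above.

Accrual is governed by the date of the act, so the period began to run on 2 December 2013; the later discovery on 28 September 2014 is irrelevant under the stated rule.
8 months from 2 December 2013 is 2 August 2014.
Because the defendant's absence from the jurisdiction ran from 28 June 2014 to 15 August 2014, the deadline is extended by 48 days to 19 September 2014.
By the time the emergency suspension of filing deadlines began on 26 March 2015, the limitation period had already expired on 19 September 2014; that interval cannot revive it.
Nothing else in the chronology tolls or restarts the period.

19 September 2014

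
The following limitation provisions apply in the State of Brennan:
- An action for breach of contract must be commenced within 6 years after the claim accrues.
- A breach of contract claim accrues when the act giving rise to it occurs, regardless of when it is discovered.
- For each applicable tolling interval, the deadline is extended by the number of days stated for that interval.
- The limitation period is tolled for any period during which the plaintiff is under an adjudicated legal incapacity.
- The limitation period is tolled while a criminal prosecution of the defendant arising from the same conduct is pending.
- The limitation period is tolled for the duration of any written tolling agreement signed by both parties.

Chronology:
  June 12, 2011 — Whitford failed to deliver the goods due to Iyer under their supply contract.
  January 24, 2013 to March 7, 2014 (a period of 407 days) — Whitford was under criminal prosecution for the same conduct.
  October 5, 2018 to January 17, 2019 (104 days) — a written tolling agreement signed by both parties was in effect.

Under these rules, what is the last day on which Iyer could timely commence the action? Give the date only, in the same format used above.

The claim accrued on June 12, 2011, when the wrongful act occurred.
6 years from June 12, 2011 is June 12, 2017.
The pending criminal prosecution from January 24, 2013 to March 7, 2014 tolled the period for 407 days, extending the deadline to July 24, 2018.
The written tolling agreement from October 5, 2018 to January 17, 2019 began after the period had already run on July 24, 2018, so it has no tolling effect.

July 24, 2018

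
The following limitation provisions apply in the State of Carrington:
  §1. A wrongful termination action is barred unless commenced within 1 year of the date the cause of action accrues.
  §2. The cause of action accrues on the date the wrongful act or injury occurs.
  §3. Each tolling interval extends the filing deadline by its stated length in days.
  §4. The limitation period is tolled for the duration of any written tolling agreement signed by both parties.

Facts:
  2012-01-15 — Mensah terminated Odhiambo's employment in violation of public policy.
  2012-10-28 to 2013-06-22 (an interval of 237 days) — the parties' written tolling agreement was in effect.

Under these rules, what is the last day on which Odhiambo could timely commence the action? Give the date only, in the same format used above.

2013-09-09

The claim accrued on 2012-01-15, when the wrongful act occurred.
1 year from 2012-01-15 is 2013-01-15.
The period was tolled for 237 days by the written tolling agreement (2012-10-28 to 2013-06-22), pushing the deadline to 2013-09-09.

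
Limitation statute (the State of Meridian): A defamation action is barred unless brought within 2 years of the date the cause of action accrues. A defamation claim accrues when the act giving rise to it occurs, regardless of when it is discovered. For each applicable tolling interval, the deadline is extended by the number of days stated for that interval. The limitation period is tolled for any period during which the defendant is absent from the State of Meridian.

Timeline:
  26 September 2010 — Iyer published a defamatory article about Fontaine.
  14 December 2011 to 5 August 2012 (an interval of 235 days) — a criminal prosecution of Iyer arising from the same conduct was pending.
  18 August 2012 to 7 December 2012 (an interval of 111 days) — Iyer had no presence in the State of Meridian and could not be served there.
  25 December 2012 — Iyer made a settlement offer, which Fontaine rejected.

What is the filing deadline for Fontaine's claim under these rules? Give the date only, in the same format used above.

15 January 2013

The claim accrued on 26 September 2010, when the wrongful act occurred.
2 years from 26 September 2010 is 26 September 2012.
The period was tolled for 111 days by the defendant's absence from the jurisdiction (18 August 2012 to 7 December 2012), pushing the deadline to 15 January 2013.
No stated provision tolls the period for a criminal prosecution, so the interval from 14 December 2011 to 5 August 2012 has no effect on the deadline.
Nothing else in the chronology tolls or restarts the period.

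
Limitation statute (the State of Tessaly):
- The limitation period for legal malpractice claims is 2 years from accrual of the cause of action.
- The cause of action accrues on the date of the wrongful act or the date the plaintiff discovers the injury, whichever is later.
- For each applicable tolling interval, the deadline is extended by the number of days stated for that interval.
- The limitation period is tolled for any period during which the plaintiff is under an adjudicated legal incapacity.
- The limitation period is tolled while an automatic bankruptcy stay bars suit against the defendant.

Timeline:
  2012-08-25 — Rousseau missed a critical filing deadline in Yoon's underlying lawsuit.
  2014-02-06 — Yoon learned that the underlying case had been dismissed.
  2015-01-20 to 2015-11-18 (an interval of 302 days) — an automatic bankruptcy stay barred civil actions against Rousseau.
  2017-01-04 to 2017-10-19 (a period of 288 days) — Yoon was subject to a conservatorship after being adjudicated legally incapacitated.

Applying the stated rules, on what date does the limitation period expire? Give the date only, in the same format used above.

2016-12-04

Because discovery on 2014-02-06 post-dates the 2012-08-25 act, accrual under the later-of rule falls on 2014-02-06.
2 years from 2014-02-06 is 2016-02-06.
Because the automatic bankruptcy stay ran from 2015-01-20 to 2015-11-18, the deadline is extended by 302 days to 2016-12-04.
The plaintiff's legal incapacity from 2017-01-04 to 2017-10-19 began after the period had already run on 2016-12-04, so it has no tolling effect.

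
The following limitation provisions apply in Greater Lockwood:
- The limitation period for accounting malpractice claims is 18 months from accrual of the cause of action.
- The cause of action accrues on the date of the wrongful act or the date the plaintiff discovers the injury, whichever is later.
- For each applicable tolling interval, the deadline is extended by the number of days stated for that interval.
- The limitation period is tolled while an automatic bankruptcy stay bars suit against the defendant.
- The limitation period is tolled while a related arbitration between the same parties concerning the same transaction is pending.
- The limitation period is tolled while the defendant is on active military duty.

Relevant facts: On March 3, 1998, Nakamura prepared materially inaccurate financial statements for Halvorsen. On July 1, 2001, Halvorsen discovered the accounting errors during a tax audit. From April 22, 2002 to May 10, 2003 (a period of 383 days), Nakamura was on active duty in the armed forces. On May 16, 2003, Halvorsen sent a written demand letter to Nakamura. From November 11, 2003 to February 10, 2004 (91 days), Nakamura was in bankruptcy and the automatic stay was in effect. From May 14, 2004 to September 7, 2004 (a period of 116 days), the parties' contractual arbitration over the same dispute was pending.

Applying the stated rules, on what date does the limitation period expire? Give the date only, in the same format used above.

Taking the later of the act (March 3, 1998) and discovery (July 1, 2001), the claim accrued on July 1, 2001.
The untolled deadline — 18 months after July 1, 2001 — is January 1, 2003.
The period was tolled for 383 days by the defendant's active military service (April 22, 2002 to May 10, 2003), pushing the deadline to January 19, 2004.
The period was tolled for 91 days by the automatic bankruptcy stay (November 11, 2003 to February 10, 2004), pushing the deadline to April 19, 2004.
By the time the pending related arbitration began on May 14, 2004, the limitation period had already expired on April 19, 2004; that interval cannot revive it.
The other events in the timeline have no effect on the limitation period under the stated rules.

April 19, 2004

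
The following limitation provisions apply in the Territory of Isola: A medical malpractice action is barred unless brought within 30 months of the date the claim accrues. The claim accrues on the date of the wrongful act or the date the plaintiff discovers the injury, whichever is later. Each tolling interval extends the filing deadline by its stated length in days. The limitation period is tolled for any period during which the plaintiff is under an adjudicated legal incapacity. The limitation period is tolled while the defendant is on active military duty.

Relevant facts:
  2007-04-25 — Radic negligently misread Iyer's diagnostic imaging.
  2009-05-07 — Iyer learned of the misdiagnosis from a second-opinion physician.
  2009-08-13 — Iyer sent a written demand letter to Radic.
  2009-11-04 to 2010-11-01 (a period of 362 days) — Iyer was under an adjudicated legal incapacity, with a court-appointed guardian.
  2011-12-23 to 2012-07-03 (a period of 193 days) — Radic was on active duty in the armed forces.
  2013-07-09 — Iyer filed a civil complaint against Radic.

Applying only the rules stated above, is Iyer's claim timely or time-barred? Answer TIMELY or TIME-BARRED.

Taking the later of the act (2007-04-25) and discovery (2009-05-07), the claim accrued on 2009-05-07.
Adding the 30 months base period to 2009-05-07 gives a deadline of 2011-11-07, before any tolling.
The plaintiff's legal incapacity from 2009-11-04 to 2010-11-01 tolled the period for 362 days, extending the deadline to 2012-11-03.
The period was tolled for 193 days by the defendant's active military service (2011-12-23 to 2012-07-03), pushing the deadline to 2013-05-15.
The other events in the timeline have no effect on the limitation period under the stated rules.
Filing on 2013-07-09 missed the 2013-05-15 deadline — the action is time-barred.

TIME-BARRED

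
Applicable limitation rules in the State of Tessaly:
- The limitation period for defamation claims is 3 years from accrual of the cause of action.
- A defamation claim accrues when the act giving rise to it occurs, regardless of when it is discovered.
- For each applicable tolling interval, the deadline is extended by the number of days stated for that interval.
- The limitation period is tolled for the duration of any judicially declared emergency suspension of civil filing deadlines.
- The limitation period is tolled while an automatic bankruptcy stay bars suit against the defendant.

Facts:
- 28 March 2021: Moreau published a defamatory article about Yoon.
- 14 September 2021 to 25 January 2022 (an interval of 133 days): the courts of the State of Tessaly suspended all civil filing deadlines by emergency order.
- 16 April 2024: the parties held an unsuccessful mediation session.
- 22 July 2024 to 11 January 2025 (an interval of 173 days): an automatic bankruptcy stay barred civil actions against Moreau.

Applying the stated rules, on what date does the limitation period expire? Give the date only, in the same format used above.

28 January 2025

The cause of action accrued on 28 March 2021, the date of the act.
Adding the 3 years base period to 28 March 2021 gives a deadline of 28 March 2024, before any tolling.
The period was tolled for 133 days by the emergency suspension of filing deadlines (14 September 2021 to 25 January 2022), pushing the deadline to 8 August 2024.
Because the automatic bankruptcy stay ran from 22 July 2024 to 11 January 2025, the deadline is extended by 173 days to 28 January 2025.
Nothing else in the chronology tolls or restarts the period.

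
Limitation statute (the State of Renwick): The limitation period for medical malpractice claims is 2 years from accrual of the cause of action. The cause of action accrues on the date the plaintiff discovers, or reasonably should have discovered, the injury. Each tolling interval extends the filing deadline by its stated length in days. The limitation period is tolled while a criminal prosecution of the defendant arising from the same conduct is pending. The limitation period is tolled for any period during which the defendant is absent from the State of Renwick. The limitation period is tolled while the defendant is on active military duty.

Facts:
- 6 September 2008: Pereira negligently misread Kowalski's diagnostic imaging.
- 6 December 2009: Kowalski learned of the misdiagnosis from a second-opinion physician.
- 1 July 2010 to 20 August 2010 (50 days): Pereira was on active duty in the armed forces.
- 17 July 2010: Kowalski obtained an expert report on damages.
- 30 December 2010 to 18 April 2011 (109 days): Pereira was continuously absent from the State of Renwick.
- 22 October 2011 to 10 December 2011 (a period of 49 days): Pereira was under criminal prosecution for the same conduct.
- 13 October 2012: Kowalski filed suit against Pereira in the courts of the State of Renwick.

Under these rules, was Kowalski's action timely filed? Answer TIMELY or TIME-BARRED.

Accrual is tied to discovery, so the period began on 6 December 2009 rather than on 6 September 2008 when the act occurred.
Adding the 2 years base period to 6 December 2009 gives a deadline of 6 December 2011, before any tolling.
Because the defendant's active military service ran from 1 July 2010 to 20 August 2010, the deadline is extended by 50 days to 25 January 2012.
The period was tolled for 109 days by the defendant's absence from the jurisdiction (30 December 2010 to 18 April 2011), pushing the deadline to 13 May 2012.
The period was tolled for 49 days by the pending criminal prosecution (22 October 2011 to 10 December 2011), pushing the deadline to 1 July 2012.
The other events in the timeline have no effect on the limitation period under the stated rules.
Kowalski filed on 13 October 2012, after the 1 July 2012 deadline, so the action is time-barred.

TIME-BARRED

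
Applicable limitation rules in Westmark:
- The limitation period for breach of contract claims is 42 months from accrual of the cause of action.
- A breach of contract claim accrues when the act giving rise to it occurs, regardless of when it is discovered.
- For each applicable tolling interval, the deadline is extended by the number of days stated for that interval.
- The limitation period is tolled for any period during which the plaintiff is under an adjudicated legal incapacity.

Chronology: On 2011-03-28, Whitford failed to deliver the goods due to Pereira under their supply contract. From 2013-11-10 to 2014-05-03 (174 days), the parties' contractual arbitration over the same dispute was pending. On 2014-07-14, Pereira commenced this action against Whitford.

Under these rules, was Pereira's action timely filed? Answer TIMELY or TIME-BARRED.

The cause of action accrued on 2011-03-28, the date of the act.
42 months from 2011-03-28 is 2014-09-28.
No stated provision tolls the period for a pending arbitration, so the interval from 2013-11-10 to 2014-05-03 has no effect on the deadline.
The 2014-07-14 filing precedes the 2014-09-28 deadline; the claim is timely.

TIMELY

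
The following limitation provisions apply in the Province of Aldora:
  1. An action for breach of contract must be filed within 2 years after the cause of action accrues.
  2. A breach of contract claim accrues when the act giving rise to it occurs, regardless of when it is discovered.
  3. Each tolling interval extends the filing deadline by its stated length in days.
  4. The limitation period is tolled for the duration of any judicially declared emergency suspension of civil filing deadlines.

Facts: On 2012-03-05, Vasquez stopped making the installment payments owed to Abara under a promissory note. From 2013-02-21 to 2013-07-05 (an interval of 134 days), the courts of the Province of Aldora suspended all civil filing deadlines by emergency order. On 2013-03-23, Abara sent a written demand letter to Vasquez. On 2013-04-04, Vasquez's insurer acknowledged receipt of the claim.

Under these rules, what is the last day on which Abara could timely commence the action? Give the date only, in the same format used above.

2014-07-17

The limitation period began to run on 2012-03-05.
Adding the 2 years base period to 2012-03-05 gives a deadline of 2014-03-05, before any tolling.
The period was tolled for 134 days by the emergency suspension of filing deadlines (2013-02-21 to 2013-07-05), pushing the deadline to 2014-07-17.
None of the other events listed affects the running of the period under the stated rules.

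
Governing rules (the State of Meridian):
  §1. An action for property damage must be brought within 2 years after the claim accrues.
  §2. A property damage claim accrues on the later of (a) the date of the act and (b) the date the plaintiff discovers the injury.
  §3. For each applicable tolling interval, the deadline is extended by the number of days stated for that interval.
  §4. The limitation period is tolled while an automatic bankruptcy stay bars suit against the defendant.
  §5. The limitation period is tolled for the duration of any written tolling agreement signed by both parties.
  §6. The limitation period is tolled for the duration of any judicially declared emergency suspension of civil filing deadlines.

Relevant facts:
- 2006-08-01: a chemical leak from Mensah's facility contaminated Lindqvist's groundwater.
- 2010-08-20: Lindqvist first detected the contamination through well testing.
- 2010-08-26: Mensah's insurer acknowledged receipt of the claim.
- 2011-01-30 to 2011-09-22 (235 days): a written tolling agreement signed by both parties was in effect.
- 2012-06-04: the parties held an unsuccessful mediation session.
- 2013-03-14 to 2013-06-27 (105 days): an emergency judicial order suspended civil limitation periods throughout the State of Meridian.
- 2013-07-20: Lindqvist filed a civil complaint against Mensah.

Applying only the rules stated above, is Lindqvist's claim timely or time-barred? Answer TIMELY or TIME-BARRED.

TIMELY

Because discovery on 2010-08-20 post-dates the 2006-08-01 act, accrual under the later-of rule falls on 2010-08-20.
Adding the 2 years base period to 2010-08-20 gives a deadline of 2012-08-20, before any tolling.
Because the written tolling agreement ran from 2011-01-30 to 2011-09-22, the deadline is extended by 235 days to 2013-04-12.
The period was tolled for 105 days by the emergency suspension of filing deadlines (2013-03-14 to 2013-06-27), pushing the deadline to 2013-07-26.
None of the other events listed affects the running of the period under the stated rules.
The 2013-07-20 filing precedes the 2013-07-26 deadline; the claim is timely.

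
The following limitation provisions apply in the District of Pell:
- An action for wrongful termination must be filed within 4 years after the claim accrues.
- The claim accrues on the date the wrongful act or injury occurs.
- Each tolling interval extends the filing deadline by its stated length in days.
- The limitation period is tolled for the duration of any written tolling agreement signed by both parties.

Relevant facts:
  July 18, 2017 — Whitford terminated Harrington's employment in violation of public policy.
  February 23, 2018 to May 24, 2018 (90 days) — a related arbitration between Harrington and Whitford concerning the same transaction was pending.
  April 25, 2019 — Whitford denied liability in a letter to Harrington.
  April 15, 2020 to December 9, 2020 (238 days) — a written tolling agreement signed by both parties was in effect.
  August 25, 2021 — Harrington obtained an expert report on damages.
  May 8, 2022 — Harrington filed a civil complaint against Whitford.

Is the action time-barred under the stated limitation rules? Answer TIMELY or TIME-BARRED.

TIME-BARRED

The claim accrued on July 18, 2017, when the wrongful act occurred.
Adding the 4 years base period to July 18, 2017 gives a deadline of July 18, 2021, before any tolling.
The written tolling agreement from April 15, 2020 to December 9, 2020 tolled the period for 238 days, extending the deadline to March 13, 2022.
The pending related arbitration from February 23, 2018 to May 24, 2018 does not toll the period, because no stated rule makes a pending arbitration a tolling event.
Nothing else in the chronology tolls or restarts the period.
Harrington filed on May 8, 2022, after the March 13, 2022 deadline, so the action is time-barred.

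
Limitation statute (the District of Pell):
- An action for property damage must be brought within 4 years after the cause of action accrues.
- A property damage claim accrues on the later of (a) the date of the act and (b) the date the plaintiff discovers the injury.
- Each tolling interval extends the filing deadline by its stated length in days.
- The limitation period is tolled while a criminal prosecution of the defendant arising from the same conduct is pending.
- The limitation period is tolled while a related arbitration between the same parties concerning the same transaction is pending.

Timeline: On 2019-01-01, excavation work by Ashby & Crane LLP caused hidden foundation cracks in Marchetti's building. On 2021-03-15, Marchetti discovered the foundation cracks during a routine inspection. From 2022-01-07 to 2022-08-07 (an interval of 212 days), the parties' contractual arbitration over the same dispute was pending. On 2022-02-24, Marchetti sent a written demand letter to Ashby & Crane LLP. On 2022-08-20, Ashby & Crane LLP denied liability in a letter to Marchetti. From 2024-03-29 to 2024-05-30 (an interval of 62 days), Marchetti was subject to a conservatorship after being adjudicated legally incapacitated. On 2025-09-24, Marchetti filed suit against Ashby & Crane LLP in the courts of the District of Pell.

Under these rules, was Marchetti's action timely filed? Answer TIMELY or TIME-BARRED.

Taking the later of the act (2019-01-01) and discovery (2021-03-15), the claim accrued on 2021-03-15.
The untolled deadline — 4 years after 2021-03-15 — is 2025-03-15.
Because the pending related arbitration ran from 2022-01-07 to 2022-08-07, the deadline is extended by 212 days to 2025-10-13.
Although the plaintiff's incapacity ran from 2024-03-29 to 2024-05-30, the stated rules do not make that a tolling event, so it is disregarded.
None of the other events listed affects the running of the period under the stated rules.
The 2025-09-24 filing precedes the 2025-10-13 deadline; the claim is timely.

TIMELY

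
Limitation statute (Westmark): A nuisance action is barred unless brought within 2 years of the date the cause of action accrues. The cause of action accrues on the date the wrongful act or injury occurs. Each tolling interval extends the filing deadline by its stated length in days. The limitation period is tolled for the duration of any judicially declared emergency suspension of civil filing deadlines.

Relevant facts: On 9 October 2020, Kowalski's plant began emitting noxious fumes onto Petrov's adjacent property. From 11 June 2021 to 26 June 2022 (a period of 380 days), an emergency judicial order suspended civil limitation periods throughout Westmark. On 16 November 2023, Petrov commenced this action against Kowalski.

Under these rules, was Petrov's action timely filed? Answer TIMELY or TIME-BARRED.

TIME-BARRED

The claim accrued on 9 October 2020, when the wrongful act occurred.
2 years from 9 October 2020 is 9 October 2022.
The emergency suspension of filing deadlines from 11 June 2021 to 26 June 2022 tolled the period for 380 days, extending the deadline to 24 October 2023.
Filing on 16 November 2023 missed the 24 October 2023 deadline — the action is time-barred.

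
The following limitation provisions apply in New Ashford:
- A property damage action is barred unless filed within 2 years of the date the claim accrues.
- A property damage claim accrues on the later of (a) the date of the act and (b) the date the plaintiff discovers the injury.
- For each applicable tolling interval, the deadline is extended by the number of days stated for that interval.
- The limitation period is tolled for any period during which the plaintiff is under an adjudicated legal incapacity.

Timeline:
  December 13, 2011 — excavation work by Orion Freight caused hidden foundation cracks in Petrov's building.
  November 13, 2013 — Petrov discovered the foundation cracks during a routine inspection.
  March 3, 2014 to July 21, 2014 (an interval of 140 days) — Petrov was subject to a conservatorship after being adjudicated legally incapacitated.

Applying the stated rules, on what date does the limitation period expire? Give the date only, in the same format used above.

April 1, 2016

The claim accrued on November 13, 2013 — the later of the December 13, 2011 act and the November 13, 2013 discovery.
The untolled deadline — 2 years after November 13, 2013 — is November 13, 2015.
Because the plaintiff's legal incapacity ran from March 3, 2014 to July 21, 2014, the deadline is extended by 140 days to April 1, 2016.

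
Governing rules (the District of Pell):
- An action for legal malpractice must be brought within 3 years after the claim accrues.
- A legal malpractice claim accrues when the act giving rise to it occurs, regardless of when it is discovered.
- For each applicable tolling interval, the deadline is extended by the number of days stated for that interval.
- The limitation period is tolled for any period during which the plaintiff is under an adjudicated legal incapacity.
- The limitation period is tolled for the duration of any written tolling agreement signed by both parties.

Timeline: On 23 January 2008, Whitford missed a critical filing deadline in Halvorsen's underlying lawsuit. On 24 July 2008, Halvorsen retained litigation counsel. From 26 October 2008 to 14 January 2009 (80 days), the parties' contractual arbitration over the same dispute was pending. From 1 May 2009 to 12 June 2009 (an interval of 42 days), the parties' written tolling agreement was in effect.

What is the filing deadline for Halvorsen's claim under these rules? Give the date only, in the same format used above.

6 March 2011

The claim accrued on 23 January 2008, when the wrongful act occurred.
The untolled deadline — 3 years after 23 January 2008 — is 23 January 2011.
Because the written tolling agreement ran from 1 May 2009 to 12 June 2009, the deadline is extended by 42 days to 6 March 2011.
The pending related arbitration from 26 October 2008 to 14 January 2009 does not toll the period, because no stated rule makes a pending arbitration a tolling event.
None of the other events listed affects the running of the period under the stated rules.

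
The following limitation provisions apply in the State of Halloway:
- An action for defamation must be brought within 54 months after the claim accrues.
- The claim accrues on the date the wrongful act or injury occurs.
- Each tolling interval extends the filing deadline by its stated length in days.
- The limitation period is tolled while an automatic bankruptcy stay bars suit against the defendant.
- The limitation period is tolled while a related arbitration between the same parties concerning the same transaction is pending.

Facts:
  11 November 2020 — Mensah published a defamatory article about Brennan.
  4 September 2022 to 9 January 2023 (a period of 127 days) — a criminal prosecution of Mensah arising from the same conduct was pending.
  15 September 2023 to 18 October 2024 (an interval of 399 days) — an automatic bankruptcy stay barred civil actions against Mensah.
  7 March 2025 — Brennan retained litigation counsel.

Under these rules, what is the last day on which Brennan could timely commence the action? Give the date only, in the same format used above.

The claim accrued on 11 November 2020, the date of the act.
The untolled deadline — 54 months after 11 November 2020 — is 11 May 2025.
Because the automatic bankruptcy stay ran from 15 September 2023 to 18 October 2024, the deadline is extended by 399 days to 14 June 2026.
The pending criminal prosecution from 4 September 2022 to 9 January 2023 does not toll the period, because no stated rule makes a criminal prosecution a tolling event.
Nothing else in the chronology tolls or restarts the period.

14 June 2026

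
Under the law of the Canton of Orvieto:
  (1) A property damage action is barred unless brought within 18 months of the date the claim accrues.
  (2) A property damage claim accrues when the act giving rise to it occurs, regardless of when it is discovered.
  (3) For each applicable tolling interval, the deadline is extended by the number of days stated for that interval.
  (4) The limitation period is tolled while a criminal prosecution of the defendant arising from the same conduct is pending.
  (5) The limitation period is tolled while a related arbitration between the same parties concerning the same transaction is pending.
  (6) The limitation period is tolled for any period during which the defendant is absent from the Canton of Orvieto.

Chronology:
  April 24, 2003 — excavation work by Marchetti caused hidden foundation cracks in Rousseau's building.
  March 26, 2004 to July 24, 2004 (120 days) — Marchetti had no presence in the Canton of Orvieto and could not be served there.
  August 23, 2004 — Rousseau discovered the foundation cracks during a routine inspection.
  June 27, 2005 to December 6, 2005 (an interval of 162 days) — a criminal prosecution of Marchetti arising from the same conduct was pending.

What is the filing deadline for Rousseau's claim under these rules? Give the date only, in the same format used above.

February 21, 2005

The claim accrued on April 24, 2003, when the wrongful act occurred; under the stated occurrence rule the August 23, 2004 discovery does not delay accrual.
The untolled deadline — 18 months after April 24, 2003 — is October 24, 2004.
The defendant's absence from the jurisdiction from March 26, 2004 to July 24, 2004 tolled the period for 120 days, extending the deadline to February 21, 2005.
The pending criminal prosecution starting June 27, 2005 came too late — the period had run on February 21, 2005 — and so does not extend the deadline.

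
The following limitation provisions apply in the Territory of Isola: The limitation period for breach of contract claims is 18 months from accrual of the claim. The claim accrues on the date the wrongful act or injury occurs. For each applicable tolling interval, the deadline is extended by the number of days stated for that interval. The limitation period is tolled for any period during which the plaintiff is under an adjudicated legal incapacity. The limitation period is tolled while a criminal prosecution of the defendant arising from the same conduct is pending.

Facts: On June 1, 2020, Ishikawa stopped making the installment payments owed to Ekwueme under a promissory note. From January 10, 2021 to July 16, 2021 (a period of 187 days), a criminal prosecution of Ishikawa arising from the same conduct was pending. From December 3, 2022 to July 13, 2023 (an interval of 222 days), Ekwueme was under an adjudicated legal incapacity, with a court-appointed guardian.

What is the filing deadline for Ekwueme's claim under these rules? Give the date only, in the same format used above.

June 6, 2022

The claim accrued on June 1, 2020, when the wrongful act occurred.
Adding the 18 months base period to June 1, 2020 gives a deadline of December 1, 2021, before any tolling.
The period was tolled for 187 days by the pending criminal prosecution (January 10, 2021 to July 16, 2021), pushing the deadline to June 6, 2022.
The plaintiff's legal incapacity from December 3, 2022 to July 13, 2023 began after the period had already run on June 6, 2022, so it has no tolling effect.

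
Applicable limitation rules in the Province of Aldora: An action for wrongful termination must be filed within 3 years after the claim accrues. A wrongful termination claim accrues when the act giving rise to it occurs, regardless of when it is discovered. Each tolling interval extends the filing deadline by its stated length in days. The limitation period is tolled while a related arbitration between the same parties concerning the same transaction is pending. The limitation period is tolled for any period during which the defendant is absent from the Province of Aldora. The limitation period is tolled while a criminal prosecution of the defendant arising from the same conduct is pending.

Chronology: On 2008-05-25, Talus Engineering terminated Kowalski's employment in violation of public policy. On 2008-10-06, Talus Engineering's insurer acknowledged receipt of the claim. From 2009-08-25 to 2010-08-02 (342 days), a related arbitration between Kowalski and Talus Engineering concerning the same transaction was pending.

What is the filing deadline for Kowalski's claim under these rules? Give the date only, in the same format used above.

The claim accrued on 2008-05-25, the date of the act.
The untolled deadline — 3 years after 2008-05-25 — is 2011-05-25.
The pending related arbitration from 2009-08-25 to 2010-08-02 tolled the period for 342 days, extending the deadline to 2012-05-01.
The other events in the timeline have no effect on the limitation period under the stated rules.

2012-05-01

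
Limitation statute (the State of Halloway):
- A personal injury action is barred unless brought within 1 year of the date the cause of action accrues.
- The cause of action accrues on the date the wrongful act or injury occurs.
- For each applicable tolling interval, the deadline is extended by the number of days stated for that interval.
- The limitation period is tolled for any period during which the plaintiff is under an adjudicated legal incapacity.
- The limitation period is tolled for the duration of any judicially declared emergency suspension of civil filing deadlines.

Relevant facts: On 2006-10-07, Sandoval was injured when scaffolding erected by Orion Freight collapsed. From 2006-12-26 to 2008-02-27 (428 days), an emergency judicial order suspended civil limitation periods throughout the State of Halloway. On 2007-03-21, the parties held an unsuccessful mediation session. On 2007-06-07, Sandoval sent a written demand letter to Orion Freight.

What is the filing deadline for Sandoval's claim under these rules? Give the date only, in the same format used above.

2008-12-08

The claim accrued on 2006-10-07, when the wrongful act occurred.
Adding the 1 year base period to 2006-10-07 gives a deadline of 2007-10-07, before any tolling.
Because the emergency suspension of filing deadlines ran from 2006-12-26 to 2008-02-27, the deadline is extended by 428 days to 2008-12-08.
The other events in the timeline have no effect on the limitation period under the stated rules.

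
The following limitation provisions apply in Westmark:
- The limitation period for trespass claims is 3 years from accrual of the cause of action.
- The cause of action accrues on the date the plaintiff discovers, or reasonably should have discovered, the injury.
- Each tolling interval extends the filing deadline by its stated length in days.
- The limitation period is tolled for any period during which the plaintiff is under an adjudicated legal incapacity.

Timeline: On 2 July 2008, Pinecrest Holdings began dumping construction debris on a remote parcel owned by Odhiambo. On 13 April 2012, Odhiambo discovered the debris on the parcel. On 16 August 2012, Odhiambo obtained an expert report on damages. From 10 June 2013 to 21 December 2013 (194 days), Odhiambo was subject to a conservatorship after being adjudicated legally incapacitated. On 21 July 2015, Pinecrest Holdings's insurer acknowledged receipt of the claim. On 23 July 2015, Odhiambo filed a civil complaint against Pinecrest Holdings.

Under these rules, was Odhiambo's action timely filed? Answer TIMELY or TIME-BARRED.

TIMELY

The claim did not accrue until Odhiambo discovered the injury on 13 April 2012; the 2 July 2008 act date does not start the clock under the stated rule.
3 years from 13 April 2012 is 13 April 2015.
Because the plaintiff's legal incapacity ran from 10 June 2013 to 21 December 2013, the deadline is extended by 194 days to 24 October 2015.
Nothing else in the chronology tolls or restarts the period.
The 23 July 2015 filing precedes the 24 October 2015 deadline; the claim is timely.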